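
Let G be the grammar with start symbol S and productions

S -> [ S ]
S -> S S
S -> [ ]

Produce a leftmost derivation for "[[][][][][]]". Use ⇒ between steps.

S ⇒ [S] ⇒ [SS] ⇒ [SSS] ⇒ [SSSS] ⇒ [SSSSS] ⇒ [[]SSSS] ⇒ [[][]SSS] ⇒ [[][][]SS] ⇒ [[][][][]S] ⇒ [[][][][][]]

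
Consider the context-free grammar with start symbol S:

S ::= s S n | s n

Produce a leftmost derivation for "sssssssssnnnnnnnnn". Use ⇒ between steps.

S⇒sSn⇒ssSnn⇒sssSnnn⇒ssssSnnnn⇒sssssSnnnnn⇒ssssssSnnnnnn⇒sssssssSnnnnnnn⇒ssssssssSnnnnnnnn⇒sssssssssnnnnnnnnn

S ⇒ sSn   [S ::= s S n]
sSn ⇒ ssSnn   [S ::= s S n]
ssSnn ⇒ sssSnnn   [S ::= s S n]
sssSnnn ⇒ ssssSnnnn   [S ::= s S n]
ssssSnnnn ⇒ sssssSnnnnn   [S ::= s S n]
sssssSnnnnn ⇒ ssssssSnnnnnn   [S ::= s S n]
ssssssSnnnnnn ⇒ sssssssSnnnnnnn   [S ::= s S n]
sssssssSnnnnnnn ⇒ ssssssssSnnnnnnnn   [S ::= s S n]
ssssssssSnnnnnnnn ⇒ sssssssssnnnnnnnnn   [S ::= s n]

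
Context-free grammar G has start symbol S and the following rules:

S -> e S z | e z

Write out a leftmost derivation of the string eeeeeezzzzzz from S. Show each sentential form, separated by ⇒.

S⇒eSz⇒eeSzz⇒eeeSzzz⇒eeeeSzzzz⇒eeeeeSzzzzz⇒eeeeeezzzzzz

S ⇒ eSz   [S -> e S z]
eSz ⇒ eeSzz   [S -> e S z]
eeSzz ⇒ eeeSzzz   [S -> e S z]
eeeSzzz ⇒ eeeeSzzzz   [S -> e S z]
eeeeSzzzz ⇒ eeeeeSzzzzz   [S -> e S z]
eeeeeSzzzzz ⇒ eeeeeezzzzzz   [S -> e z]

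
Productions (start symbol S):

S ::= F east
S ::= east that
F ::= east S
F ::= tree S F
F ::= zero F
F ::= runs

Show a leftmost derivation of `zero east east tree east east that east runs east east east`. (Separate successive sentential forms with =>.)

S => F east => zero F east => zero east S east => zero east F east east => zero east east S east east => zero east east F east east east => zero east east tree S F east east east => zero east east tree F east F east east east => zero east east tree east S east F east east east => zero east east tree east east that east F east east east => zero east east tree east east that east runs east east east

S => F east   [S ::= F east]
F east => zero F east   [F ::= zero F]
zero F east => zero east S east   [F ::= east S]
zero east S east => zero east F east east   [S ::= F east]
zero east F east east => zero east east S east east   [F ::= east S]
zero east east S east east => zero east east F east east east   [S ::= F east]
zero east east F east east east => zero east east tree S F east east east   [F ::= tree S F]
zero east east tree S F east east east => zero east east tree F east F east east east   [S ::= F east]
zero east east tree F east F east east east => zero east east tree east S east F east east east   [F ::= east S]
zero east east tree east S east F east east east => zero east east tree east east that east F east east east   [S ::= east that]
zero east east tree east east that east F east east east => zero east east tree east east that east runs east east east   [F ::= runs]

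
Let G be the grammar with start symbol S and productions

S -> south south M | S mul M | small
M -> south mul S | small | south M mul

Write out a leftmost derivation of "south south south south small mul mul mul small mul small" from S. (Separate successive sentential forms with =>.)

S => S mul M => S mul M mul M => south south M mul M mul M => south south south M mul mul M mul M => south south south south M mul mul mul M mul M => south south south south small mul mul mul M mul M => south south south south small mul mul mul small mul M => south south south south small mul mul mul small mul small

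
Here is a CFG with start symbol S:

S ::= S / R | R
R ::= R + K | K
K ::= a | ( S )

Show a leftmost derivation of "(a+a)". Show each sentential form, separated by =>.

S => R   [S ::= R]
R => K   [R ::= K]
K => (S)   [K ::= ( S )]
(S) => (R)   [S ::= R]
(R) => (R+K)   [R ::= R + K]
(R+K) => (K+K)   [R ::= K]
(K+K) => (a+K)   [K ::= a]
(a+K) => (a+a)   [K ::= a]

S => R => K => (S) => (R) => (R+K) => (K+K) => (a+K) => (a+a)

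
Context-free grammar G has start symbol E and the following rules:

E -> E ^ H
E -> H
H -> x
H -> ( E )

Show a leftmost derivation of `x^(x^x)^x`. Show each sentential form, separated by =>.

E => E^H => E^H^H => H^H^H => x^H^H => x^(E)^H => x^(E^H)^H => x^(H^H)^H => x^(x^H)^H => x^(x^x)^H => x^(x^x)^x

E => E^H   [E -> E ^ H]
E^H => E^H^H   [E -> E ^ H]
E^H^H => H^H^H   [E -> H]
H^H^H => x^H^H   [H -> x]
x^H^H => x^(E)^H   [H -> ( E )]
x^(E)^H => x^(E^H)^H   [E -> E ^ H]
x^(E^H)^H => x^(H^H)^H   [E -> H]
x^(H^H)^H => x^(x^H)^H   [H -> x]
x^(x^H)^H => x^(x^x)^H   [H -> x]
x^(x^x)^H => x^(x^x)^x   [H -> x]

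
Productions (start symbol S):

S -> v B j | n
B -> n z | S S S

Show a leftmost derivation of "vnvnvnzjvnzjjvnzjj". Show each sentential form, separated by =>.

S => vBj => vSSSj => vnSSj => vnvBjSj => vnvSSSjSj => vnvnSSjSj => vnvnvBjSjSj => vnvnvnzjSjSj => vnvnvnzjvBjjSj => vnvnvnzjvnzjjSj => vnvnvnzjvnzjjvBjj => vnvnvnzjvnzjjvnzjj

S => vBj   [S -> v B j]
vBj => vSSSj   [B -> S S S]
vSSSj => vnSSj   [S -> n]
vnSSj => vnvBjSj   [S -> v B j]
vnvBjSj => vnvSSSjSj   [B -> S S S]
vnvSSSjSj => vnvnSSjSj   [S -> n]
vnvnSSjSj => vnvnvBjSjSj   [S -> v B j]
vnvnvBjSjSj => vnvnvnzjSjSj   [B -> n z]
vnvnvnzjSjSj => vnvnvnzjvBjjSj   [S -> v B j]
vnvnvnzjvBjjSj => vnvnvnzjvnzjjSj   [B -> n z]
vnvnvnzjvnzjjSj => vnvnvnzjvnzjjvBjj   [S -> v B j]
vnvnvnzjvnzjjvBjj => vnvnvnzjvnzjjvnzjj   [B -> n z]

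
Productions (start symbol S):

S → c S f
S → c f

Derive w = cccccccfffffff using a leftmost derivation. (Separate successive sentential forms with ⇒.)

S ⇒ cSf ⇒ ccSff ⇒ cccSfff ⇒ ccccSffff ⇒ cccccSfffff ⇒ ccccccSffffff ⇒ cccccccfffffff

S ⇒ cSf   [S → c S f]
cSf ⇒ ccSff   [S → c S f]
ccSff ⇒ cccSfff   [S → c S f]
cccSfff ⇒ ccccSffff   [S → c S f]
ccccSffff ⇒ cccccSfffff   [S → c S f]
cccccSfffff ⇒ ccccccSffffff   [S → c S f]
ccccccSffffff ⇒ cccccccfffffff   [S → c f]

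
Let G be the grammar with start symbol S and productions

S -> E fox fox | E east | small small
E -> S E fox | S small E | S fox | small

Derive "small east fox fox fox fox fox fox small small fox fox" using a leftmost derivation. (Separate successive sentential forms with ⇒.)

S ⇒ E fox fox   [S -> E fox fox]
E fox fox ⇒ S small E fox fox   [E -> S small E]
S small E fox fox ⇒ E fox fox small E fox fox   [S -> E fox fox]
E fox fox small E fox fox ⇒ S fox fox fox small E fox fox   [E -> S fox]
S fox fox fox small E fox fox ⇒ E fox fox fox fox fox small E fox fox   [S -> E fox fox]
E fox fox fox fox fox small E fox fox ⇒ S fox fox fox fox fox fox small E fox fox   [E -> S fox]
S fox fox fox fox fox fox small E fox fox ⇒ E east fox fox fox fox fox fox small E fox fox   [S -> E east]
E east fox fox fox fox fox fox small E fox fox ⇒ small east fox fox fox fox fox fox small E fox fox   [E -> small]
small east fox fox fox fox fox fox small E fox fox ⇒ small east fox fox fox fox fox fox small small fox fox   [E -> small]

S ⇒ E fox fox ⇒ S small E fox fox ⇒ E fox fox small E fox fox ⇒ S fox fox fox small E fox fox ⇒ E fox fox fox fox fox small E fox fox ⇒ S fox fox fox fox fox fox small E fox fox ⇒ E east fox fox fox fox fox fox small E fox fox ⇒ small east fox fox fox fox fox fox small E fox fox ⇒ small east fox fox fox fox fox fox small small fox fox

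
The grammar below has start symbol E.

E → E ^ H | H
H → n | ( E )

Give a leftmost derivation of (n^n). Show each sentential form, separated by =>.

E=>H=>(E)=>(E^H)=>(H^H)=>(n^H)=>(n^n)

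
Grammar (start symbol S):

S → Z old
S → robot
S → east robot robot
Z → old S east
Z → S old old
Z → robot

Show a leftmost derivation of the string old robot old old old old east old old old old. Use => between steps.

S => Z old => S old old old => Z old old old old => old S east old old old old => old Z old east old old old old => old S old old old east old old old old => old Z old old old old east old old old old => old robot old old old old east old old old old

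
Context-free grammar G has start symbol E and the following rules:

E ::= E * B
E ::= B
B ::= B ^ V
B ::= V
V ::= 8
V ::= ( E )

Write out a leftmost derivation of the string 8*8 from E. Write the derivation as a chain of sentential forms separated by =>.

E=>E*B=>B*B=>V*B=>8*B=>8*V=>8*8

E => E*B   [E ::= E * B]
E*B => B*B   [E ::= B]
B*B => V*B   [B ::= V]
V*B => 8*B   [V ::= 8]
8*B => 8*V   [B ::= V]
8*V => 8*8   [V ::= 8]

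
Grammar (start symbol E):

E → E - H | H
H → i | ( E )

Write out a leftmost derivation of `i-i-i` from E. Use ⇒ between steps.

E ⇒ E-H   [E → E - H]
E-H ⇒ E-H-H   [E → E - H]
E-H-H ⇒ H-H-H   [E → H]
H-H-H ⇒ i-H-H   [H → i]
i-H-H ⇒ i-i-H   [H → i]
i-i-H ⇒ i-i-i   [H → i]

E⇒E-H⇒E-H-H⇒H-H-H⇒i-H-H⇒i-i-H⇒i-i-i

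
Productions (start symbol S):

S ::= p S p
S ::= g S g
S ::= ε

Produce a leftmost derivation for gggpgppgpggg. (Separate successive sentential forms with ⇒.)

S ⇒ gSg   [S ::= g S g]
gSg ⇒ ggSgg   [S ::= g S g]
ggSgg ⇒ gggSggg   [S ::= g S g]
gggSggg ⇒ gggpSpggg   [S ::= p S p]
gggpSpggg ⇒ gggpgSgpggg   [S ::= g S g]
gggpgSgpggg ⇒ gggpgpSpgpggg   [S ::= p S p]
gggpgpSpgpggg ⇒ gggpgppgpggg   [S ::= ε]

S⇒gSg⇒ggSgg⇒gggSggg⇒gggpSpggg⇒gggpgSgpggg⇒gggpgpSpgpggg⇒gggpgppgpggg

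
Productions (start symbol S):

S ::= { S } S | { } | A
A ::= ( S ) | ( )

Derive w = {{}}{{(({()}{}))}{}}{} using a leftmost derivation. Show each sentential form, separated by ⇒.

S ⇒ {S}S ⇒ {{}}S ⇒ {{}}{S}S ⇒ {{}}{{S}S}S ⇒ {{}}{{A}S}S ⇒ {{}}{{(S)}S}S ⇒ {{}}{{(A)}S}S ⇒ {{}}{{((S))}S}S ⇒ {{}}{{(({S}S))}S}S ⇒ {{}}{{(({A}S))}S}S ⇒ {{}}{{(({()}S))}S}S ⇒ {{}}{{(({()}{}))}S}S ⇒ {{}}{{(({()}{}))}{}}S ⇒ {{}}{{(({()}{}))}{}}{}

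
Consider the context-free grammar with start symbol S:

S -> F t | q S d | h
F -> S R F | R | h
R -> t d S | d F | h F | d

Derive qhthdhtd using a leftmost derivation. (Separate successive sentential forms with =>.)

S => qSd => qFtd => qSRFtd => qFtRFtd => qhtRFtd => qhthFFtd => qhthRFtd => qhthdFtd => qhthdhtd

S => qSd   [S -> q S d]
qSd => qFtd   [S -> F t]
qFtd => qSRFtd   [F -> S R F]
qSRFtd => qFtRFtd   [S -> F t]
qFtRFtd => qhtRFtd   [F -> h]
qhtRFtd => qhthFFtd   [R -> h F]
qhthFFtd => qhthRFtd   [F -> R]
qhthRFtd => qhthdFtd   [R -> d]
qhthdFtd => qhthdhtd   [F -> h]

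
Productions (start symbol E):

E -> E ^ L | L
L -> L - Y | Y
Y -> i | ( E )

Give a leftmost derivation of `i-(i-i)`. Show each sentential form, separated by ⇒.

E⇒L⇒L-Y⇒Y-Y⇒i-Y⇒i-(E)⇒i-(L)⇒i-(L-Y)⇒i-(Y-Y)⇒i-(i-Y)⇒i-(i-i)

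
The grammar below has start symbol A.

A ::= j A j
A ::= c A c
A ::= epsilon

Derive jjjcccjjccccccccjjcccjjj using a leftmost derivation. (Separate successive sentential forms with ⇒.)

A ⇒ jAj   [A ::= j A j]
jAj ⇒ jjAjj   [A ::= j A j]
jjAjj ⇒ jjjAjjj   [A ::= j A j]
jjjAjjj ⇒ jjjcAcjjj   [A ::= c A c]
jjjcAcjjj ⇒ jjjccAccjjj   [A ::= c A c]
jjjccAccjjj ⇒ jjjcccAcccjjj   [A ::= c A c]
jjjcccAcccjjj ⇒ jjjcccjAjcccjjj   [A ::= j A j]
jjjcccjAjcccjjj ⇒ jjjcccjjAjjcccjjj   [A ::= j A j]
jjjcccjjAjjcccjjj ⇒ jjjcccjjcAcjjcccjjj   [A ::= c A c]
jjjcccjjcAcjjcccjjj ⇒ jjjcccjjccAccjjcccjjj   [A ::= c A c]
jjjcccjjccAccjjcccjjj ⇒ jjjcccjjcccAcccjjcccjjj   [A ::= c A c]
jjjcccjjcccAcccjjcccjjj ⇒ jjjcccjjccccAccccjjcccjjj   [A ::= c A c]
jjjcccjjccccAccccjjcccjjj ⇒ jjjcccjjccccccccjjcccjjj   [A ::= epsilon]

A ⇒ jAj ⇒ jjAjj ⇒ jjjAjjj ⇒ jjjcAcjjj ⇒ jjjccAccjjj ⇒ jjjcccAcccjjj ⇒ jjjcccjAjcccjjj ⇒ jjjcccjjAjjcccjjj ⇒ jjjcccjjcAcjjcccjjj ⇒ jjjcccjjccAccjjcccjjj ⇒ jjjcccjjcccAcccjjcccjjj ⇒ jjjcccjjccccAccccjjcccjjj ⇒ jjjcccjjccccccccjjcccjjj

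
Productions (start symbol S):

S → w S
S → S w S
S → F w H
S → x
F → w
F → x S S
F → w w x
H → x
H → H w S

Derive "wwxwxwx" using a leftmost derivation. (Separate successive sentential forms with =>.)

S => FwH   [S → F w H]
FwH => wwH   [F → w]
wwH => wwHwS   [H → H w S]
wwHwS => wwHwSwS   [H → H w S]
wwHwSwS => wwxwSwS   [H → x]
wwxwSwS => wwxwxwS   [S → x]
wwxwxwS => wwxwxwx   [S → x]

S=>FwH=>wwH=>wwHwS=>wwHwSwS=>wwxwSwS=>wwxwxwS=>wwxwxwx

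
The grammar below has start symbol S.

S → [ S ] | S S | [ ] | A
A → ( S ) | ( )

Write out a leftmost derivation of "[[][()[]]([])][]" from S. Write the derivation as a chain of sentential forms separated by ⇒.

S ⇒ SS   [S → S S]
SS ⇒ [S]S   [S → [ S ]]
[S]S ⇒ [SS]S   [S → S S]
[SS]S ⇒ [[]S]S   [S → [ ]]
[[]S]S ⇒ [[]SS]S   [S → S S]
[[]SS]S ⇒ [[][S]S]S   [S → [ S ]]
[[][S]S]S ⇒ [[][SS]S]S   [S → S S]
[[][SS]S]S ⇒ [[][AS]S]S   [S → A]
[[][AS]S]S ⇒ [[][()S]S]S   [A → ( )]
[[][()S]S]S ⇒ [[][()[]]S]S   [S → [ ]]
[[][()[]]S]S ⇒ [[][()[]]A]S   [S → A]
[[][()[]]A]S ⇒ [[][()[]](S)]S   [A → ( S )]
[[][()[]](S)]S ⇒ [[][()[]]([])]S   [S → [ ]]
[[][()[]]([])]S ⇒ [[][()[]]([])][]   [S → [ ]]

S ⇒ SS ⇒ [S]S ⇒ [SS]S ⇒ [[]S]S ⇒ [[]SS]S ⇒ [[][S]S]S ⇒ [[][SS]S]S ⇒ [[][AS]S]S ⇒ [[][()S]S]S ⇒ [[][()[]]S]S ⇒ [[][()[]]A]S ⇒ [[][()[]](S)]S ⇒ [[][()[]]([])]S ⇒ [[][()[]]([])][]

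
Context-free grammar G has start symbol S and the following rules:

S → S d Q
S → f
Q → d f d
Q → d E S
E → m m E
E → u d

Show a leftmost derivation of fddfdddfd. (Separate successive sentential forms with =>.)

S => SdQ => SdQdQ => fdQdQ => fddfddQ => fddfdddfd

S => SdQ   [S → S d Q]
SdQ => SdQdQ   [S → S d Q]
SdQdQ => fdQdQ   [S → f]
fdQdQ => fddfddQ   [Q → d f d]
fddfddQ => fddfdddfd   [Q → d f d]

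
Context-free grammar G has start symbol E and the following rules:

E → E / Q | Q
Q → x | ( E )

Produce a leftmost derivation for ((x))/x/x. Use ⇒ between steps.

E ⇒ E/Q   [E → E / Q]
E/Q ⇒ E/Q/Q   [E → E / Q]
E/Q/Q ⇒ Q/Q/Q   [E → Q]
Q/Q/Q ⇒ (E)/Q/Q   [Q → ( E )]
(E)/Q/Q ⇒ (Q)/Q/Q   [E → Q]
(Q)/Q/Q ⇒ ((E))/Q/Q   [Q → ( E )]
((E))/Q/Q ⇒ ((Q))/Q/Q   [E → Q]
((Q))/Q/Q ⇒ ((x))/Q/Q   [Q → x]
((x))/Q/Q ⇒ ((x))/x/Q   [Q → x]
((x))/x/Q ⇒ ((x))/x/x   [Q → x]

E⇒E/Q⇒E/Q/Q⇒Q/Q/Q⇒(E)/Q/Q⇒(Q)/Q/Q⇒((E))/Q/Q⇒((Q))/Q/Q⇒((x))/Q/Q⇒((x))/x/Q⇒((x))/x/x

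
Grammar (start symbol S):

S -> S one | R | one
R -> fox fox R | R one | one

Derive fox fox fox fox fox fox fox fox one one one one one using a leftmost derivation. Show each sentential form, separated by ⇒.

S ⇒ R ⇒ fox fox R ⇒ fox fox fox fox R ⇒ fox fox fox fox R one ⇒ fox fox fox fox fox fox R one ⇒ fox fox fox fox fox fox R one one ⇒ fox fox fox fox fox fox R one one one ⇒ fox fox fox fox fox fox R one one one one ⇒ fox fox fox fox fox fox fox fox R one one one one ⇒ fox fox fox fox fox fox fox fox one one one one one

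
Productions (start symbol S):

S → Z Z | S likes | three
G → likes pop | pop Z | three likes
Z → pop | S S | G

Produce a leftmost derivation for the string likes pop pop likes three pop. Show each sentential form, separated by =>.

S => Z Z => S S Z => S likes S Z => Z Z likes S Z => G Z likes S Z => likes pop Z likes S Z => likes pop pop likes S Z => likes pop pop likes three Z => likes pop pop likes three pop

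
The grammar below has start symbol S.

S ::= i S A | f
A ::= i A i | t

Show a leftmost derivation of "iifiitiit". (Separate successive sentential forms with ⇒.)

S ⇒ iSA ⇒ iiSAA ⇒ iifAA ⇒ iifiAiA ⇒ iifiiAiiA ⇒ iifiitiiA ⇒ iifiitiit

S ⇒ iSA   [S ::= i S A]
iSA ⇒ iiSAA   [S ::= i S A]
iiSAA ⇒ iifAA   [S ::= f]
iifAA ⇒ iifiAiA   [A ::= i A i]
iifiAiA ⇒ iifiiAiiA   [A ::= i A i]
iifiiAiiA ⇒ iifiitiiA   [A ::= t]
iifiitiiA ⇒ iifiitiit   [A ::= t]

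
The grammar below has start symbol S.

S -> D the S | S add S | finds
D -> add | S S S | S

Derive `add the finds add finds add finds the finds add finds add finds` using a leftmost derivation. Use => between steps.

S => S add S => S add S add S => D the S add S add S => S the S add S add S => S add S the S add S add S => D the S add S the S add S add S => add the S add S the S add S add S => add the S add S add S the S add S add S => add the finds add S add S the S add S add S => add the finds add finds add S the S add S add S => add the finds add finds add finds the S add S add S => add the finds add finds add finds the finds add S add S => add the finds add finds add finds the finds add finds add S => add the finds add finds add finds the finds add finds add finds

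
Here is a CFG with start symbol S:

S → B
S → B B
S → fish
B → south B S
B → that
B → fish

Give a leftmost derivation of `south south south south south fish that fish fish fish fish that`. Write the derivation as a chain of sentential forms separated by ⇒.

S ⇒ B B   [S → B B]
B B ⇒ south B S B   [B → south B S]
south B S B ⇒ south south B S S B   [B → south B S]
south south B S S B ⇒ south south south B S S S B   [B → south B S]
south south south B S S S B ⇒ south south south south B S S S S B   [B → south B S]
south south south south B S S S S B ⇒ south south south south south B S S S S S B   [B → south B S]
south south south south south B S S S S S B ⇒ south south south south south fish S S S S S B   [B → fish]
south south south south south fish S S S S S B ⇒ south south south south south fish B S S S S B   [S → B]
south south south south south fish B S S S S B ⇒ south south south south south fish that S S S S B   [B → that]
south south south south south fish that S S S S B ⇒ south south south south south fish that fish S S S B   [S → fish]
south south south south south fish that fish S S S B ⇒ south south south south south fish that fish fish S S B   [S → fish]
south south south south south fish that fish fish S S B ⇒ south south south south south fish that fish fish fish S B   [S → fish]
south south south south south fish that fish fish fish S B ⇒ south south south south south fish that fish fish fish fish B   [S → fish]
south south south south south fish that fish fish fish fish B ⇒ south south south south south fish that fish fish fish fish that   [B → that]

S ⇒ B B ⇒ south B S B ⇒ south south B S S B ⇒ south south south B S S S B ⇒ south south south south B S S S S B ⇒ south south south south south B S S S S S B ⇒ south south south south south fish S S S S S B ⇒ south south south south south fish B S S S S B ⇒ south south south south south fish that S S S S B ⇒ south south south south south fish that fish S S S B ⇒ south south south south south fish that fish fish S S B ⇒ south south south south south fish that fish fish fish S B ⇒ south south south south south fish that fish fish fish fish B ⇒ south south south south south fish that fish fish fish fish that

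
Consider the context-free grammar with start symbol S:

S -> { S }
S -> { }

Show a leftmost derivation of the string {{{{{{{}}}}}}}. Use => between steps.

S=>{S}=>{{S}}=>{{{S}}}=>{{{{S}}}}=>{{{{{S}}}}}=>{{{{{{S}}}}}}=>{{{{{{{}}}}}}}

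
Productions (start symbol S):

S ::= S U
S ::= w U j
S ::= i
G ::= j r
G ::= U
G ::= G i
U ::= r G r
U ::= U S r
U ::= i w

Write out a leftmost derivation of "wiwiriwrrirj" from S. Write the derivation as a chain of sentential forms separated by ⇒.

S ⇒ wUj ⇒ wUSrj ⇒ wUSrSrj ⇒ wiwSrSrj ⇒ wiwSUrSrj ⇒ wiwiUrSrj ⇒ wiwirGrrSrj ⇒ wiwirUrrSrj ⇒ wiwiriwrrSrj ⇒ wiwiriwrrirj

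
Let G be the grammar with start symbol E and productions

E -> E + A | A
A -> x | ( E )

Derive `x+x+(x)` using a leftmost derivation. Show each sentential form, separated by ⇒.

E ⇒ E+A ⇒ E+A+A ⇒ A+A+A ⇒ x+A+A ⇒ x+x+A ⇒ x+x+(E) ⇒ x+x+(A) ⇒ x+x+(x)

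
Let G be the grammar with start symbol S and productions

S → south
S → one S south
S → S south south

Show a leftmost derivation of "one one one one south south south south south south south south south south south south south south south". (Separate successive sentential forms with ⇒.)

S ⇒ one S south ⇒ one one S south south ⇒ one one S south south south south ⇒ one one S south south south south south south ⇒ one one S south south south south south south south south ⇒ one one S south south south south south south south south south south ⇒ one one one S south south south south south south south south south south south ⇒ one one one one S south south south south south south south south south south south south ⇒ one one one one S south south south south south south south south south south south south south south ⇒ one one one one south south south south south south south south south south south south south south south

S ⇒ one S south   [S → one S south]
one S south ⇒ one one S south south   [S → one S south]
one one S south south ⇒ one one S south south south south   [S → S south south]
one one S south south south south ⇒ one one S south south south south south south   [S → S south south]
one one S south south south south south south ⇒ one one S south south south south south south south south   [S → S south south]
one one S south south south south south south south south ⇒ one one S south south south south south south south south south south   [S → S south south]
one one S south south south south south south south south south south ⇒ one one one S south south south south south south south south south south south   [S → one S south]
one one one S south south south south south south south south south south south ⇒ one one one one S south south south south south south south south south south south south   [S → one S south]
one one one one S south south south south south south south south south south south south ⇒ one one one one S south south south south south south south south south south south south south south   [S → S south south]
one one one one S south south south south south south south south south south south south south south ⇒ one one one one south south south south south south south south south south south south south south south   [S → south]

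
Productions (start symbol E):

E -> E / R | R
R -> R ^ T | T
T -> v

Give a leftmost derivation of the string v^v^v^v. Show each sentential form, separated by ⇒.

E ⇒ R   [E -> R]
R ⇒ R^T   [R -> R ^ T]
R^T ⇒ R^T^T   [R -> R ^ T]
R^T^T ⇒ R^T^T^T   [R -> R ^ T]
R^T^T^T ⇒ T^T^T^T   [R -> T]
T^T^T^T ⇒ v^T^T^T   [T -> v]
v^T^T^T ⇒ v^v^T^T   [T -> v]
v^v^T^T ⇒ v^v^v^T   [T -> v]
v^v^v^T ⇒ v^v^v^v   [T -> v]

E ⇒ R ⇒ R^T ⇒ R^T^T ⇒ R^T^T^T ⇒ T^T^T^T ⇒ v^T^T^T ⇒ v^v^T^T ⇒ v^v^v^T ⇒ v^v^v^v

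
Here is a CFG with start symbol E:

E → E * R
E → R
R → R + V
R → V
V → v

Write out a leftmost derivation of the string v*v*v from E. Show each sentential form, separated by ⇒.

E ⇒ E*R ⇒ E*R*R ⇒ R*R*R ⇒ V*R*R ⇒ v*R*R ⇒ v*V*R ⇒ v*v*R ⇒ v*v*V ⇒ v*v*v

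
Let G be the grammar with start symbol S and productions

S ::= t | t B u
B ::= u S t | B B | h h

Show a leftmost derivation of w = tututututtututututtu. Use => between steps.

S=>tBu=>tBBu=>tuStBu=>tutButBu=>tutuStutBu=>tututBututBu=>tututuStututBu=>tutututButututBu=>tutututuStutututBu=>tututututtutututBu=>tututututtutututuStu=>tututututtututututtu

S => tBu   [S ::= t B u]
tBu => tBBu   [B ::= B B]
tBBu => tuStBu   [B ::= u S t]
tuStBu => tutButBu   [S ::= t B u]
tutButBu => tutuStutBu   [B ::= u S t]
tutuStutBu => tututBututBu   [S ::= t B u]
tututBututBu => tututuStututBu   [B ::= u S t]
tututuStututBu => tutututButututBu   [S ::= t B u]
tutututButututBu => tutututuStutututBu   [B ::= u S t]
tutututuStutututBu => tututututtutututBu   [S ::= t]
tututututtutututBu => tututututtutututuStu   [B ::= u S t]
tututututtutututuStu => tututututtututututtu   [S ::= t]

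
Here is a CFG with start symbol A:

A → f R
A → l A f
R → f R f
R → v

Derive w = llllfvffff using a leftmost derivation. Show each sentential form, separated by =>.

A => lAf   [A → l A f]
lAf => llAff   [A → l A f]
llAff => lllAfff   [A → l A f]
lllAfff => llllAffff   [A → l A f]
llllAffff => llllfRffff   [A → f R]
llllfRffff => llllfvffff   [R → v]

A=>lAf=>llAff=>lllAfff=>llllAffff=>llllfRffff=>llllfvffff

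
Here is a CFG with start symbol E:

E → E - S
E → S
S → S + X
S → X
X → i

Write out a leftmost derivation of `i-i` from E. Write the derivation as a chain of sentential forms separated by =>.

E=>E-S=>S-S=>X-S=>i-S=>i-X=>i-i

E => E-S   [E → E - S]
E-S => S-S   [E → S]
S-S => X-S   [S → X]
X-S => i-S   [X → i]
i-S => i-X   [S → X]
i-X => i-i   [X → i]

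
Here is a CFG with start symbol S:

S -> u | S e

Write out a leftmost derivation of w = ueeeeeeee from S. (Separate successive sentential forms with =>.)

S=>Se=>See=>Seee=>Seeee=>Seeeee=>Seeeeee=>Seeeeeee=>Seeeeeeee=>ueeeeeeee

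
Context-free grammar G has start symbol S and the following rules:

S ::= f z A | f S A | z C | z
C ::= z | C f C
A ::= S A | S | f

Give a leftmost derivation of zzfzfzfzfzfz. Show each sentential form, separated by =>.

S => zC => zCfC => zCfCfC => zzfCfC => zzfCfCfC => zzfCfCfCfC => zzfCfCfCfCfC => zzfzfCfCfCfC => zzfzfzfCfCfC => zzfzfzfzfCfC => zzfzfzfzfzfC => zzfzfzfzfzfz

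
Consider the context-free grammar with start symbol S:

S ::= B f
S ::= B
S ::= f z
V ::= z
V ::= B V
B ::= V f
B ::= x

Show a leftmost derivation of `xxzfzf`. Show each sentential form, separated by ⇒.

S ⇒ B   [S ::= B]
B ⇒ Vf   [B ::= V f]
Vf ⇒ BVf   [V ::= B V]
BVf ⇒ xVf   [B ::= x]
xVf ⇒ xBVf   [V ::= B V]
xBVf ⇒ xVfVf   [B ::= V f]
xVfVf ⇒ xBVfVf   [V ::= B V]
xBVfVf ⇒ xxVfVf   [B ::= x]
xxVfVf ⇒ xxzfVf   [V ::= z]
xxzfVf ⇒ xxzfzf   [V ::= z]

S ⇒ B ⇒ Vf ⇒ BVf ⇒ xVf ⇒ xBVf ⇒ xVfVf ⇒ xBVfVf ⇒ xxVfVf ⇒ xxzfVf ⇒ xxzfzf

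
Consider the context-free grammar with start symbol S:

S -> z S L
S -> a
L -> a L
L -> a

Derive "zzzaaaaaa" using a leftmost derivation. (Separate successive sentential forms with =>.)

S => zSL => zzSLL => zzzSLLL => zzzaLLL => zzzaaLLL => zzzaaaLL => zzzaaaaLL => zzzaaaaaL => zzzaaaaaa

S => zSL   [S -> z S L]
zSL => zzSLL   [S -> z S L]
zzSLL => zzzSLLL   [S -> z S L]
zzzSLLL => zzzaLLL   [S -> a]
zzzaLLL => zzzaaLLL   [L -> a L]
zzzaaLLL => zzzaaaLL   [L -> a]
zzzaaaLL => zzzaaaaLL   [L -> a L]
zzzaaaaLL => zzzaaaaaL   [L -> a]
zzzaaaaaL => zzzaaaaaa   [L -> a]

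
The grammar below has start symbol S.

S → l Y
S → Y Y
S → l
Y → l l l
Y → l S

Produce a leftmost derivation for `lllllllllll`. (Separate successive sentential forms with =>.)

S => lY => llS => llYY => lllllY => llllllS => llllllYY => lllllllSY => llllllllY => lllllllllll

S => lY   [S → l Y]
lY => llS   [Y → l S]
llS => llYY   [S → Y Y]
llYY => lllllY   [Y → l l l]
lllllY => llllllS   [Y → l S]
llllllS => llllllYY   [S → Y Y]
llllllYY => lllllllSY   [Y → l S]
lllllllSY => llllllllY   [S → l]
llllllllY => lllllllllll   [Y → l l l]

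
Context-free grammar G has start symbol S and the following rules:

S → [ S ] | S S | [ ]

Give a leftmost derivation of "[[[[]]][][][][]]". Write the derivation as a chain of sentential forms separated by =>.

S => [S]   [S → [ S ]]
[S] => [SS]   [S → S S]
[SS] => [SSS]   [S → S S]
[SSS] => [SSSS]   [S → S S]
[SSSS] => [SSSSS]   [S → S S]
[SSSSS] => [[S]SSSS]   [S → [ S ]]
[[S]SSSS] => [[[S]]SSSS]   [S → [ S ]]
[[[S]]SSSS] => [[[[]]]SSSS]   [S → [ ]]
[[[[]]]SSSS] => [[[[]]][]SSS]   [S → [ ]]
[[[[]]][]SSS] => [[[[]]][][]SS]   [S → [ ]]
[[[[]]][][]SS] => [[[[]]][][][]S]   [S → [ ]]
[[[[]]][][][]S] => [[[[]]][][][][]]   [S → [ ]]

S => [S] => [SS] => [SSS] => [SSSS] => [SSSSS] => [[S]SSSS] => [[[S]]SSSS] => [[[[]]]SSSS] => [[[[]]][]SSS] => [[[[]]][][]SS] => [[[[]]][][][]S] => [[[[]]][][][][]]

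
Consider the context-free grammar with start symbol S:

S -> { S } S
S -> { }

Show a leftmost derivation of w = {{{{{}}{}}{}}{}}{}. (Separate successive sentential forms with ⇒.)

S ⇒ {S}S ⇒ {{S}S}S ⇒ {{{S}S}S}S ⇒ {{{{S}S}S}S}S ⇒ {{{{{}}S}S}S}S ⇒ {{{{{}}{}}S}S}S ⇒ {{{{{}}{}}{}}S}S ⇒ {{{{{}}{}}{}}{}}S ⇒ {{{{{}}{}}{}}{}}{}

S ⇒ {S}S   [S -> { S } S]
{S}S ⇒ {{S}S}S   [S -> { S } S]
{{S}S}S ⇒ {{{S}S}S}S   [S -> { S } S]
{{{S}S}S}S ⇒ {{{{S}S}S}S}S   [S -> { S } S]
{{{{S}S}S}S}S ⇒ {{{{{}}S}S}S}S   [S -> { }]
{{{{{}}S}S}S}S ⇒ {{{{{}}{}}S}S}S   [S -> { }]
{{{{{}}{}}S}S}S ⇒ {{{{{}}{}}{}}S}S   [S -> { }]
{{{{{}}{}}{}}S}S ⇒ {{{{{}}{}}{}}{}}S   [S -> { }]
{{{{{}}{}}{}}{}}S ⇒ {{{{{}}{}}{}}{}}{}   [S -> { }]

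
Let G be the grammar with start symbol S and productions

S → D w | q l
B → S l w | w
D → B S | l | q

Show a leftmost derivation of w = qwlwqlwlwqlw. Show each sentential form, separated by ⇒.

S ⇒ Dw   [S → D w]
Dw ⇒ BSw   [D → B S]
BSw ⇒ SlwSw   [B → S l w]
SlwSw ⇒ DwlwSw   [S → D w]
DwlwSw ⇒ BSwlwSw   [D → B S]
BSwlwSw ⇒ SlwSwlwSw   [B → S l w]
SlwSwlwSw ⇒ DwlwSwlwSw   [S → D w]
DwlwSwlwSw ⇒ qwlwSwlwSw   [D → q]
qwlwSwlwSw ⇒ qwlwqlwlwSw   [S → q l]
qwlwqlwlwSw ⇒ qwlwqlwlwqlw   [S → q l]

S⇒Dw⇒BSw⇒SlwSw⇒DwlwSw⇒BSwlwSw⇒SlwSwlwSw⇒DwlwSwlwSw⇒qwlwSwlwSw⇒qwlwqlwlwSw⇒qwlwqlwlwqlw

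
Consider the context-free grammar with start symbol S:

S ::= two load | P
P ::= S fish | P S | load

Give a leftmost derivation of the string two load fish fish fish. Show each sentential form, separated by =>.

S => P => S fish => P fish => S fish fish => P fish fish => S fish fish fish => two load fish fish fish

S => P   [S ::= P]
P => S fish   [P ::= S fish]
S fish => P fish   [S ::= P]
P fish => S fish fish   [P ::= S fish]
S fish fish => P fish fish   [S ::= P]
P fish fish => S fish fish fish   [P ::= S fish]
S fish fish fish => two load fish fish fish   [S ::= two load]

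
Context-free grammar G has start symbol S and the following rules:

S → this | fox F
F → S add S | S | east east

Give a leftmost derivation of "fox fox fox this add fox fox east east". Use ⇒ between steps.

S ⇒ fox F   [S → fox F]
fox F ⇒ fox S add S   [F → S add S]
fox S add S ⇒ fox fox F add S   [S → fox F]
fox fox F add S ⇒ fox fox S add S   [F → S]
fox fox S add S ⇒ fox fox fox F add S   [S → fox F]
fox fox fox F add S ⇒ fox fox fox S add S   [F → S]
fox fox fox S add S ⇒ fox fox fox this add S   [S → this]
fox fox fox this add S ⇒ fox fox fox this add fox F   [S → fox F]
fox fox fox this add fox F ⇒ fox fox fox this add fox S   [F → S]
fox fox fox this add fox S ⇒ fox fox fox this add fox fox F   [S → fox F]
fox fox fox this add fox fox F ⇒ fox fox fox this add fox fox east east   [F → east east]

S ⇒ fox F ⇒ fox S add S ⇒ fox fox F add S ⇒ fox fox S add S ⇒ fox fox fox F add S ⇒ fox fox fox S add S ⇒ fox fox fox this add S ⇒ fox fox fox this add fox F ⇒ fox fox fox this add fox S ⇒ fox fox fox this add fox fox F ⇒ fox fox fox this add fox fox east east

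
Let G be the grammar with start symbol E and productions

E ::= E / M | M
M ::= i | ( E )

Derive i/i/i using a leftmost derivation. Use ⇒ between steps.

E ⇒ E/M ⇒ E/M/M ⇒ M/M/M ⇒ i/M/M ⇒ i/i/M ⇒ i/i/i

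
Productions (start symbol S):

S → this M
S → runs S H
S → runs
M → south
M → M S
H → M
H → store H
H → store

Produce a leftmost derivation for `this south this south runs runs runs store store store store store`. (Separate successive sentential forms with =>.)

S => this M => this M S => this M S S => this south S S => this south this M S => this south this south S => this south this south runs S H => this south this south runs runs S H H => this south this south runs runs runs H H => this south this south runs runs runs store H => this south this south runs runs runs store store H => this south this south runs runs runs store store store H => this south this south runs runs runs store store store store H => this south this south runs runs runs store store store store store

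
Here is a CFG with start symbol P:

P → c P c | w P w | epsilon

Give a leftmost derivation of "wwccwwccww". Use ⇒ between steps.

P ⇒ wPw ⇒ wwPww ⇒ wwcPcww ⇒ wwccPccww ⇒ wwccwPwccww ⇒ wwccwwccww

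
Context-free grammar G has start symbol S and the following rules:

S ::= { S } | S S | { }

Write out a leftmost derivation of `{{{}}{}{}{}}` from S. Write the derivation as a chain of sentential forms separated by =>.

S => {S} => {SS} => {SSS} => {SSSS} => {{S}SSS} => {{{}}SSS} => {{{}}{}SS} => {{{}}{}{}S} => {{{}}{}{}{}}

S => {S}   [S ::= { S }]
{S} => {SS}   [S ::= S S]
{SS} => {SSS}   [S ::= S S]
{SSS} => {SSSS}   [S ::= S S]
{SSSS} => {{S}SSS}   [S ::= { S }]
{{S}SSS} => {{{}}SSS}   [S ::= { }]
{{{}}SSS} => {{{}}{}SS}   [S ::= { }]
{{{}}{}SS} => {{{}}{}{}S}   [S ::= { }]
{{{}}{}{}S} => {{{}}{}{}{}}   [S ::= { }]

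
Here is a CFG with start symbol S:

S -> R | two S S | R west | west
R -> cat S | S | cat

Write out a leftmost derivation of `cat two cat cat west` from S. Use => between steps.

S => R => cat S => cat two S S => cat two R S => cat two cat S => cat two cat R => cat two cat cat S => cat two cat cat west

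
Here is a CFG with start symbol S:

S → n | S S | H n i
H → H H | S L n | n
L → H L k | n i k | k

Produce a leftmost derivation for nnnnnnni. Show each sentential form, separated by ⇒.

S ⇒ SS ⇒ nS ⇒ nHni ⇒ nHHni ⇒ nHHHni ⇒ nHHHHni ⇒ nHHHHHni ⇒ nnHHHHni ⇒ nnnHHHni ⇒ nnnnHHni ⇒ nnnnnHni ⇒ nnnnnnni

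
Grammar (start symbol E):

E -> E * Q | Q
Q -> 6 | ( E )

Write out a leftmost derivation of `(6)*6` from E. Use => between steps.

E => E*Q   [E -> E * Q]
E*Q => Q*Q   [E -> Q]
Q*Q => (E)*Q   [Q -> ( E )]
(E)*Q => (Q)*Q   [E -> Q]
(Q)*Q => (6)*Q   [Q -> 6]
(6)*Q => (6)*6   [Q -> 6]

E=>E*Q=>Q*Q=>(E)*Q=>(Q)*Q=>(6)*Q=>(6)*6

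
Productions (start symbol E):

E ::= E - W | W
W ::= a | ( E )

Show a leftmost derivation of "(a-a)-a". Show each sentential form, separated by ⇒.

E ⇒ E-W ⇒ W-W ⇒ (E)-W ⇒ (E-W)-W ⇒ (W-W)-W ⇒ (a-W)-W ⇒ (a-a)-W ⇒ (a-a)-a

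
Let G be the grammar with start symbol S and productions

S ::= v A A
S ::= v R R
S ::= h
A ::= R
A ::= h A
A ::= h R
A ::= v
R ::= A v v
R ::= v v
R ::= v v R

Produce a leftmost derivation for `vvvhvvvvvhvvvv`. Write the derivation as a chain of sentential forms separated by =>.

S=>vRR=>vvvRR=>vvvAvvR=>vvvhAvvR=>vvvhvvvR=>vvvhvvvvvR=>vvvhvvvvvAvv=>vvvhvvvvvhRvv=>vvvhvvvvvhvvvv

S => vRR   [S ::= v R R]
vRR => vvvRR   [R ::= v v R]
vvvRR => vvvAvvR   [R ::= A v v]
vvvAvvR => vvvhAvvR   [A ::= h A]
vvvhAvvR => vvvhvvvR   [A ::= v]
vvvhvvvR => vvvhvvvvvR   [R ::= v v R]
vvvhvvvvvR => vvvhvvvvvAvv   [R ::= A v v]
vvvhvvvvvAvv => vvvhvvvvvhRvv   [A ::= h R]
vvvhvvvvvhRvv => vvvhvvvvvhvvvv   [R ::= v v]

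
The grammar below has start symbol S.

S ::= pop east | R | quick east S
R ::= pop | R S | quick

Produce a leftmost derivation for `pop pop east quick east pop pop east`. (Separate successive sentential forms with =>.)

S => R => R S => R S S => pop S S => pop pop east S => pop pop east quick east S => pop pop east quick east R => pop pop east quick east R S => pop pop east quick east pop S => pop pop east quick east pop pop east

S => R   [S ::= R]
R => R S   [R ::= R S]
R S => R S S   [R ::= R S]
R S S => pop S S   [R ::= pop]
pop S S => pop pop east S   [S ::= pop east]
pop pop east S => pop pop east quick east S   [S ::= quick east S]
pop pop east quick east S => pop pop east quick east R   [S ::= R]
pop pop east quick east R => pop pop east quick east R S   [R ::= R S]
pop pop east quick east R S => pop pop east quick east pop S   [R ::= pop]
pop pop east quick east pop S => pop pop east quick east pop pop east   [S ::= pop east]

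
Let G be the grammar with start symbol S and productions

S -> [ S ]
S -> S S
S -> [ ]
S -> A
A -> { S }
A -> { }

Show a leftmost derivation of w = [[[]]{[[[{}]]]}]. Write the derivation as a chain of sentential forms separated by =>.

S => [S] => [SS] => [[S]S] => [[[]]S] => [[[]]A] => [[[]]{S}] => [[[]]{[S]}] => [[[]]{[[S]]}] => [[[]]{[[[S]]]}] => [[[]]{[[[A]]]}] => [[[]]{[[[{}]]]}]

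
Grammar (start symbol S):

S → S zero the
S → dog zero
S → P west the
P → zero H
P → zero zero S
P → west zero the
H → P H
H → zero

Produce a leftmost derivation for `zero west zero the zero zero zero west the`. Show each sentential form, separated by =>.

S => P west the => zero H west the => zero P H west the => zero west zero the H west the => zero west zero the P H west the => zero west zero the zero H H west the => zero west zero the zero zero H west the => zero west zero the zero zero zero west the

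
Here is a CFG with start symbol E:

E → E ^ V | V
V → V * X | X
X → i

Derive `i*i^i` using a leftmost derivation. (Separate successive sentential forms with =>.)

E => E^V => V^V => V*X^V => X*X^V => i*X^V => i*i^V => i*i^X => i*i^i

E => E^V   [E → E ^ V]
E^V => V^V   [E → V]
V^V => V*X^V   [V → V * X]
V*X^V => X*X^V   [V → X]
X*X^V => i*X^V   [X → i]
i*X^V => i*i^V   [X → i]
i*i^V => i*i^X   [V → X]
i*i^X => i*i^i   [X → i]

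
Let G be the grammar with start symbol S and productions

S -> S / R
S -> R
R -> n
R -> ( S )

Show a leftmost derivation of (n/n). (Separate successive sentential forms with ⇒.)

S ⇒ R ⇒ (S) ⇒ (S/R) ⇒ (R/R) ⇒ (n/R) ⇒ (n/n)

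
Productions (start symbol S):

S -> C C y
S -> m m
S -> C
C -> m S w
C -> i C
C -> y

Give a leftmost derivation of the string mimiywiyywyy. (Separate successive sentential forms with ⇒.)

S ⇒ CCy   [S -> C C y]
CCy ⇒ mSwCy   [C -> m S w]
mSwCy ⇒ mCCywCy   [S -> C C y]
mCCywCy ⇒ miCCywCy   [C -> i C]
miCCywCy ⇒ mimSwCywCy   [C -> m S w]
mimSwCywCy ⇒ mimCwCywCy   [S -> C]
mimCwCywCy ⇒ mimiCwCywCy   [C -> i C]
mimiCwCywCy ⇒ mimiywCywCy   [C -> y]
mimiywCywCy ⇒ mimiywiCywCy   [C -> i C]
mimiywiCywCy ⇒ mimiywiyywCy   [C -> y]
mimiywiyywCy ⇒ mimiywiyywyy   [C -> y]

S ⇒ CCy ⇒ mSwCy ⇒ mCCywCy ⇒ miCCywCy ⇒ mimSwCywCy ⇒ mimCwCywCy ⇒ mimiCwCywCy ⇒ mimiywCywCy ⇒ mimiywiCywCy ⇒ mimiywiyywCy ⇒ mimiywiyywyy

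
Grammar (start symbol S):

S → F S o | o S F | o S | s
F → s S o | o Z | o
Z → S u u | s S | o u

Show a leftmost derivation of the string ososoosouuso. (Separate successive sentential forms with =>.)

S => FSo => oZSo => oSuuSo => oFSouuSo => osSoSouuSo => osoSFoSouuSo => ososFoSouuSo => ososooSouuSo => ososoosouuSo => ososoosouuso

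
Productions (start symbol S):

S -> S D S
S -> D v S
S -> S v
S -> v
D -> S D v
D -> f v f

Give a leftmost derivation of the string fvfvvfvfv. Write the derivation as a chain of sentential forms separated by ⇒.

S ⇒ DvS ⇒ fvfvS ⇒ fvfvSDS ⇒ fvfvvDS ⇒ fvfvvfvfS ⇒ fvfvvfvfv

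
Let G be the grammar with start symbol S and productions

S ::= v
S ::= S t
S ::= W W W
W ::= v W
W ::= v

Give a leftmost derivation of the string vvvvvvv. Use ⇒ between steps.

S⇒WWW⇒vWWW⇒vvWWW⇒vvvWWW⇒vvvvWW⇒vvvvvWW⇒vvvvvvW⇒vvvvvvv

S ⇒ WWW   [S ::= W W W]
WWW ⇒ vWWW   [W ::= v W]
vWWW ⇒ vvWWW   [W ::= v W]
vvWWW ⇒ vvvWWW   [W ::= v W]
vvvWWW ⇒ vvvvWW   [W ::= v]
vvvvWW ⇒ vvvvvWW   [W ::= v W]
vvvvvWW ⇒ vvvvvvW   [W ::= v]
vvvvvvW ⇒ vvvvvvv   [W ::= v]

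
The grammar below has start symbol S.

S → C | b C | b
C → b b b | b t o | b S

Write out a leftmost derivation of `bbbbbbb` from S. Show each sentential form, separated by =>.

S => bC => bbS => bbbC => bbbbS => bbbbC => bbbbbS => bbbbbC => bbbbbbS => bbbbbbb

S => bC   [S → b C]
bC => bbS   [C → b S]
bbS => bbbC   [S → b C]
bbbC => bbbbS   [C → b S]
bbbbS => bbbbC   [S → C]
bbbbC => bbbbbS   [C → b S]
bbbbbS => bbbbbC   [S → C]
bbbbbC => bbbbbbS   [C → b S]
bbbbbbS => bbbbbbb   [S → b]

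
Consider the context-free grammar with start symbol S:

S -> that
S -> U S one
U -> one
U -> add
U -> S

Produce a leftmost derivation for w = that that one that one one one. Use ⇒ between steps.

S ⇒ U S one ⇒ S S one ⇒ that S one ⇒ that U S one one ⇒ that S S one one ⇒ that that S one one ⇒ that that U S one one one ⇒ that that one S one one one ⇒ that that one that one one one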